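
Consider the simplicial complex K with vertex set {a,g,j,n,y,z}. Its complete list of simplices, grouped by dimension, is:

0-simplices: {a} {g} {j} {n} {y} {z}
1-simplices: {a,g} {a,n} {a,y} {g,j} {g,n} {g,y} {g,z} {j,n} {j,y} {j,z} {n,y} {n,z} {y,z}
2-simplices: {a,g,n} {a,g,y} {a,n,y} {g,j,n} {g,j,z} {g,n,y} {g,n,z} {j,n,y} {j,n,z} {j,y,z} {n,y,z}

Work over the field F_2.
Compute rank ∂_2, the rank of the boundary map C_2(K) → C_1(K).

rank∂_2=8

n_0=6 n_1=13 n_2=11  [Z2]
∂1: piv[ag,an,ay,gj,gz] rk=5  ker:gn,gy,jn,jy,jz,ny,nz,yz
∂2: piv[agn,agy,any,gjn,gjz,gnz,jny,jyz] rk=8  ker:gny,jnz,nyz
rk∂_2=8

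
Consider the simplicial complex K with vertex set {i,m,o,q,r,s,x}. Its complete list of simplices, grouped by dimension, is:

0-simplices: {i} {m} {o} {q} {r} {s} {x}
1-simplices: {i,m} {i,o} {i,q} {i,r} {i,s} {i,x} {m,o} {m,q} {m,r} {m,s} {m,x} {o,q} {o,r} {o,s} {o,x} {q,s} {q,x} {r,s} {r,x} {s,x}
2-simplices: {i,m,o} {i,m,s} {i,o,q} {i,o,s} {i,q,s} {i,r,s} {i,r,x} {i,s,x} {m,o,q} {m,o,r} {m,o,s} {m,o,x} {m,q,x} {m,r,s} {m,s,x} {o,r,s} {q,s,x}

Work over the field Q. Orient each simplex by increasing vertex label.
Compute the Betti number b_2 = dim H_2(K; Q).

b_2=3

n_0=7 n_1=20 n_2=17  [Q]
∂1: piv[im,io,iq,ir,is,ix] rk=6  ker:mo,mq,mr,ms,mx,oq,or,os,ox,qs,qx,rs,rx,sx
∂2: piv[imo,ims,ioq,ios,iqs,irs,irx,isx,moq,mor,mox,mqx,mrs,msx] rk=14  ker:mos,ors,qsx
b_2=(17−14)−0=3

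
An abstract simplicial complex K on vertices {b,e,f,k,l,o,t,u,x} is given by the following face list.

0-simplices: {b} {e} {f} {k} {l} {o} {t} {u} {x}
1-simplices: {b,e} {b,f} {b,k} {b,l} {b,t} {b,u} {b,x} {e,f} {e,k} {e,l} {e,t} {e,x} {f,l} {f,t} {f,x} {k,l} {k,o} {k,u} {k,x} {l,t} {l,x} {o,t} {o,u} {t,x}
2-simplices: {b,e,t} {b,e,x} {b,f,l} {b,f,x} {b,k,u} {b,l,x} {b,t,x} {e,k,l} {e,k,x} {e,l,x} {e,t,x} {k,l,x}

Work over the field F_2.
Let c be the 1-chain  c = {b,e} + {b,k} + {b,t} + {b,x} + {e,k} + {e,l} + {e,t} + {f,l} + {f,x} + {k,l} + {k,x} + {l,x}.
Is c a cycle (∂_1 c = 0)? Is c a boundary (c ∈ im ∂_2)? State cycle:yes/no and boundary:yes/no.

cycle:yes boundary:no

n_0=9 n_1=24 n_2=12  [Z2]
∂1: piv[be,bf,bk,bl,bt,bu,bx,ko] rk=8  ker:ef,ek,el,et,ex,fl,ft,fx,kl,ku,kx,lt,lx,ot,ou,tx
∂2: piv[bet,bex,bfl,bfx,bku,blx,btx,ekl,ekx,elx] rk=10  ker:etx,klx
∂1c = 0
c vs im∂2: residual ≠ 0 ⇒ not boundary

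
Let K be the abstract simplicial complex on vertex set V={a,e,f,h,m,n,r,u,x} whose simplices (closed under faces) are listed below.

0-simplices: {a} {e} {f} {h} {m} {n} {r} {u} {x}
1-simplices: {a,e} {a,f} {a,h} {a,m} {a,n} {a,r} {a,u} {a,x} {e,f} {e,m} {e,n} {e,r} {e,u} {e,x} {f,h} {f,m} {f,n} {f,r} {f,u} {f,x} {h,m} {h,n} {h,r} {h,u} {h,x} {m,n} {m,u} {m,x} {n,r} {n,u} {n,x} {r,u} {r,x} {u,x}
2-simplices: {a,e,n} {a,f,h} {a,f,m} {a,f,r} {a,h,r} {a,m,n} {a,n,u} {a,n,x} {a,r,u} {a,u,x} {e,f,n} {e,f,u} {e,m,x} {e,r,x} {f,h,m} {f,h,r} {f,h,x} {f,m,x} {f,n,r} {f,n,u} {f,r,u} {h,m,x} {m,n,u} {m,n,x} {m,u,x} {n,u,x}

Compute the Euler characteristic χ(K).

χ(K)=1

n_0=9 n_1=34 n_2=26
χ=+9−34+26=1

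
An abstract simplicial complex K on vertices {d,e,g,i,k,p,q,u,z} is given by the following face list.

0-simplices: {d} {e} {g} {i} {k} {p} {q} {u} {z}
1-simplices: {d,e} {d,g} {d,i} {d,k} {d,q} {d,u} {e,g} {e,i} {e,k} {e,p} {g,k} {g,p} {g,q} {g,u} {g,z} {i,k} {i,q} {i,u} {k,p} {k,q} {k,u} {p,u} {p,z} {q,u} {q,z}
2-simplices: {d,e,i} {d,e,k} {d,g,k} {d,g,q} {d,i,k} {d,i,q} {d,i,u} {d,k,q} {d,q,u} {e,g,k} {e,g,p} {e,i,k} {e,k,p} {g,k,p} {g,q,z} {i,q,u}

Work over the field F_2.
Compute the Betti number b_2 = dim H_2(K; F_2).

b_2=3

n_0=9 n_1=25 n_2=16  [Z2]
∂1: piv[de,dg,di,dk,dq,du,ep,gz] rk=8  ker:eg,ei,ek,gk,gp,gq,gu,ik,iq,iu,kp,kq,ku,pu,pz,qu,qz
∂2: piv[dei,dek,dgk,dgq,dik,diq,diu,dkq,dqu,egk,egp,ekp,gqz] rk=13  ker:eik,gkp,iqu
b_2=(16−13)−0=3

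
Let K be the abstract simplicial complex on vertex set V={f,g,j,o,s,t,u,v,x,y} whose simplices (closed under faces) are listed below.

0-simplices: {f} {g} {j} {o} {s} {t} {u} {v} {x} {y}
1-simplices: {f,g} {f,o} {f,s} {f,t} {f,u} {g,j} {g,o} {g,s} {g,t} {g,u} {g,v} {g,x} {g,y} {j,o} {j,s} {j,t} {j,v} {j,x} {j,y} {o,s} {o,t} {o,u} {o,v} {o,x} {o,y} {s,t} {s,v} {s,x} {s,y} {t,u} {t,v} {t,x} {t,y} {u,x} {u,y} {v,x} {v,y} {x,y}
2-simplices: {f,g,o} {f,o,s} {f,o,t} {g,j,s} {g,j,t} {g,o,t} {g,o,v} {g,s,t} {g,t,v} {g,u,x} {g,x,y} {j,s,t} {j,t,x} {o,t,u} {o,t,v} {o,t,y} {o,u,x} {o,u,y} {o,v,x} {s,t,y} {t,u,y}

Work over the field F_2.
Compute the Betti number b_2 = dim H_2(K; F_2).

b_2=3

n_0=10 n_1=38 n_2=21  [Z2]
∂1: piv[fg,fo,fs,ft,fu,gj,gv,gx,gy] rk=9  ker:go,gs,gt,gu,jo,js,jt,jv,jx,jy,os,ot,ou,ov,ox,oy,st,sv,sx,sy,tu,tv,tx,ty,ux,uy,vx,vy,xy
∂2: piv[fgo,fos,fot,gjs,gjt,got,gov,gst,gtv,gux,gxy,jtx,otu,oty,oux,ouy,ovx,sty] rk=18  ker:jst,otv,tuy
b_2=(21−18)−0=3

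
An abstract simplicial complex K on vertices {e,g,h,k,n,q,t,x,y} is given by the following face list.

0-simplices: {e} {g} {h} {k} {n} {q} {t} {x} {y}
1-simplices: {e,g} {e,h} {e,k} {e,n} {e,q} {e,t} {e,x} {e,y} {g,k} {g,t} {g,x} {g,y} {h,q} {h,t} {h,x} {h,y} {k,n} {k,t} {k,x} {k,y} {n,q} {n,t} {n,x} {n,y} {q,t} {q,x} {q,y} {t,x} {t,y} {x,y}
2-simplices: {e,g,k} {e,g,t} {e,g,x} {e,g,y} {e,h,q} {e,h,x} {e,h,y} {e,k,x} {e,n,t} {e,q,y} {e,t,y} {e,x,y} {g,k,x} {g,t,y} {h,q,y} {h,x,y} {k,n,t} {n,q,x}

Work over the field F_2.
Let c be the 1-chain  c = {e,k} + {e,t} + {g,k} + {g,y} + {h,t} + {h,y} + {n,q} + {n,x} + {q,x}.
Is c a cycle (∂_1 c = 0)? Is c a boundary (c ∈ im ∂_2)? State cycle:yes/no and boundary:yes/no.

cycle:yes boundary:no

n_0=9 n_1=30 n_2=18  [Z2]
∂1: piv[eg,eh,ek,en,eq,et,ex,ey] rk=8  ker:gk,gt,gx,gy,hq,ht,hx,hy,kn,kt,kx,ky,nq,nt,nx,ny,qt,qx,qy,tx,ty,xy
∂2: piv[egk,egt,egx,egy,ehq,ehx,ehy,ekx,ent,eqy,ety,exy,knt,nqx] rk=14  ker:gkx,gty,hqy,hxy
∂1c = 0
c vs im∂2: residual ≠ 0 ⇒ not boundary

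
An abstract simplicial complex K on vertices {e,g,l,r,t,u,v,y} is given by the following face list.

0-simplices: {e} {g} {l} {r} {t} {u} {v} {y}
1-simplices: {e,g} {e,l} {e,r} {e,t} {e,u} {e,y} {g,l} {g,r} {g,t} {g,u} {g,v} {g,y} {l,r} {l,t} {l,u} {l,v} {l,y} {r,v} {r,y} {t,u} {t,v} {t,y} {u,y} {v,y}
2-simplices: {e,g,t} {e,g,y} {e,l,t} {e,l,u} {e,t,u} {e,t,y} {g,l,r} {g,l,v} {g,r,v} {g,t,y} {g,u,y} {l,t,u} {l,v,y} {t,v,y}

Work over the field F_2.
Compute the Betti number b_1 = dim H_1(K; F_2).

b_1=5

n_0=8 n_1=24 n_2=14  [Z2]
∂1: piv[eg,el,er,et,eu,ey,gv] rk=7  ker:gl,gr,gt,gu,gy,lr,lt,lu,lv,ly,rv,ry,tu,tv,ty,uy,vy
∂2: piv[egt,egy,elt,elu,etu,ety,glr,glv,grv,guy,lvy,tvy] rk=12  ker:gty,ltu
b_1=(24−7)−12=5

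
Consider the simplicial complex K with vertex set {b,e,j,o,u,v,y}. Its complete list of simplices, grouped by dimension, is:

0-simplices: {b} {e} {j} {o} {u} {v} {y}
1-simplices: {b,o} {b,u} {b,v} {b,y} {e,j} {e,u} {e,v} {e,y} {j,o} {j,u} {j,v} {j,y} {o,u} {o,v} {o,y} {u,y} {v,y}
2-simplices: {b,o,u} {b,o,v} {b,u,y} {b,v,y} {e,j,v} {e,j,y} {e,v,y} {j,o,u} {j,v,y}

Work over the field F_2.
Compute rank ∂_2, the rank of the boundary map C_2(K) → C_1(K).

n_0=7 n_1=17 n_2=9  [Z2]
∂1: piv[bo,bu,bv,by,ej,eu] rk=6  ker:ev,ey,jo,ju,jv,jy,ou,ov,oy,uy,vy
∂2: piv[bou,bov,buy,bvy,ejv,ejy,evy,jou] rk=8  ker:jvy
rk∂_2=8

rank∂_2=8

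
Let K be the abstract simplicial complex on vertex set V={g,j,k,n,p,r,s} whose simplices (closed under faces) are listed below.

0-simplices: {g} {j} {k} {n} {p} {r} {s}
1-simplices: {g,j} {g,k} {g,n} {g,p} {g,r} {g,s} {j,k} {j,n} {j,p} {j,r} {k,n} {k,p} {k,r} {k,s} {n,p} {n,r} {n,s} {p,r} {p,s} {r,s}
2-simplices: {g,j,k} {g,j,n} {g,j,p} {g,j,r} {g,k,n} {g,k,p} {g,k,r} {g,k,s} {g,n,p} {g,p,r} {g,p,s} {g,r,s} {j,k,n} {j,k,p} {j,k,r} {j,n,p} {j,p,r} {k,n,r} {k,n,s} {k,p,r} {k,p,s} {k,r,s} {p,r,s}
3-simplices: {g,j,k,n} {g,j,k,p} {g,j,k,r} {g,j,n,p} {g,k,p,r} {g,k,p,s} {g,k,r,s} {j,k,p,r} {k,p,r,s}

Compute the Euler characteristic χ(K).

χ(K)=1

n_0=7 n_1=20 n_2=23 n_3=9
χ=+7−20+23−9=1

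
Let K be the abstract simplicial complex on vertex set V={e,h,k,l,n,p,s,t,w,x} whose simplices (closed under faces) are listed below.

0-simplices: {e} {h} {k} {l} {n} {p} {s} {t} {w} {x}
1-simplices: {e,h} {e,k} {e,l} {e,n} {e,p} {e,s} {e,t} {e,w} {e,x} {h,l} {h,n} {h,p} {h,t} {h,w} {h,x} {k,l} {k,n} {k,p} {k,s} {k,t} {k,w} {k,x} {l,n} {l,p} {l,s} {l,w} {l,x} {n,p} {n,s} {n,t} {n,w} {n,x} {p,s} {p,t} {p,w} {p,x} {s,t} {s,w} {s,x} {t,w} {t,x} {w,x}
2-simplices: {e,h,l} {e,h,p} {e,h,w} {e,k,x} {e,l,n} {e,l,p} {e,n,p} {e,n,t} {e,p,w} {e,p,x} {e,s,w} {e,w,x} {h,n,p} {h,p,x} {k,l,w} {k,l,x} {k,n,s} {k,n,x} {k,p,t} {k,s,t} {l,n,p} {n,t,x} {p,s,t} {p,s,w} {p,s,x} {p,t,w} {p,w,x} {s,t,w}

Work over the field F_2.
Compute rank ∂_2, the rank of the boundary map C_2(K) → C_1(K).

rank∂_2=25

n_0=10 n_1=42 n_2=28  [Z2]
∂1: piv[eh,ek,el,en,ep,es,et,ew,ex] rk=9  ker:hl,hn,hp,ht,hw,hx,kl,kn,kp,ks,kt,kw,kx,ln,lp,ls,lw,lx,np,ns,nt,nw,nx,ps,pt,pw,px,st,sw,sx,tw,tx,wx
∂2: piv[ehl,ehp,ehw,ekx,eln,elp,enp,ent,epw,epx,esw,ewx,hnp,hpx,klw,klx,kns,knx,kpt,kst,ntx,pst,psw,psx,ptw] rk=25  ker:lnp,pwx,stw
rk∂_2=25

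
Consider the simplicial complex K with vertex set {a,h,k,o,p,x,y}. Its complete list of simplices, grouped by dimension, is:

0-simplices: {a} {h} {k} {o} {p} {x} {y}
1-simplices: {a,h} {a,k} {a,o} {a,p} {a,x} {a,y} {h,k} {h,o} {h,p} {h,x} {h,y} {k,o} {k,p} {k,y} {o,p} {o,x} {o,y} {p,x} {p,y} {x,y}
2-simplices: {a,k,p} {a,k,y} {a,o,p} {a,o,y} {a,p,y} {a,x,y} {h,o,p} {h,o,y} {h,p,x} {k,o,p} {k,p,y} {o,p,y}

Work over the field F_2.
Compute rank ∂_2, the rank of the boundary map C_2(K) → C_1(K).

rank∂_2=10

n_0=7 n_1=20 n_2=12  [Z2]
∂1: piv[ah,ak,ao,ap,ax,ay] rk=6  ker:hk,ho,hp,hx,hy,ko,kp,ky,op,ox,oy,px,py,xy
∂2: piv[akp,aky,aop,aoy,apy,axy,hop,hoy,hpx,kop] rk=10  ker:kpy,opy
rk∂_2=10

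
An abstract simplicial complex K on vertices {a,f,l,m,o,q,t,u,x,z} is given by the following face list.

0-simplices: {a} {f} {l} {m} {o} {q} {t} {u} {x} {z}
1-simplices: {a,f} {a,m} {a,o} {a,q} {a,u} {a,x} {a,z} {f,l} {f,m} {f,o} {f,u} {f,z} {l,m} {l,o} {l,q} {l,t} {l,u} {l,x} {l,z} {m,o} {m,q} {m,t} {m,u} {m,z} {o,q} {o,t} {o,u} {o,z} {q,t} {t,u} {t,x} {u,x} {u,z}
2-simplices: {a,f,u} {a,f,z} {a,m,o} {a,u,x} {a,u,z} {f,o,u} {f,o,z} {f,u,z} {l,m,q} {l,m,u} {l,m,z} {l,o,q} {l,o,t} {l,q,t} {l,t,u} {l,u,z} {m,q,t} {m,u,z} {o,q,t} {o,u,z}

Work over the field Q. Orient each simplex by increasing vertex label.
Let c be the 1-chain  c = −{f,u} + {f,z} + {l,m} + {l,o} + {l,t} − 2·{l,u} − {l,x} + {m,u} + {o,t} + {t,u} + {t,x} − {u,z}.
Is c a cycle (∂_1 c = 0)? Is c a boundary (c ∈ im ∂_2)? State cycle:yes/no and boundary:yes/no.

cycle:yes boundary:no

n_0=10 n_1=33 n_2=20  [Q]
∂1: piv[af,am,ao,aq,au,ax,az,fl,lt] rk=9  ker:fm,fo,fu,fz,lm,lo,lq,lu,lx,lz,mo,mq,mt,mu,mz,oq,ot,ou,oz,qt,tu,tx,ux,uz
∂2: piv[afu,afz,amo,aux,auz,fou,foz,lmq,lmu,lmz,loq,lot,lqt,ltu,luz,mqt] rk=16  ker:fuz,muz,oqt,ouz
∂1c = 0
c vs im∂2: residual ≠ 0 ⇒ not boundary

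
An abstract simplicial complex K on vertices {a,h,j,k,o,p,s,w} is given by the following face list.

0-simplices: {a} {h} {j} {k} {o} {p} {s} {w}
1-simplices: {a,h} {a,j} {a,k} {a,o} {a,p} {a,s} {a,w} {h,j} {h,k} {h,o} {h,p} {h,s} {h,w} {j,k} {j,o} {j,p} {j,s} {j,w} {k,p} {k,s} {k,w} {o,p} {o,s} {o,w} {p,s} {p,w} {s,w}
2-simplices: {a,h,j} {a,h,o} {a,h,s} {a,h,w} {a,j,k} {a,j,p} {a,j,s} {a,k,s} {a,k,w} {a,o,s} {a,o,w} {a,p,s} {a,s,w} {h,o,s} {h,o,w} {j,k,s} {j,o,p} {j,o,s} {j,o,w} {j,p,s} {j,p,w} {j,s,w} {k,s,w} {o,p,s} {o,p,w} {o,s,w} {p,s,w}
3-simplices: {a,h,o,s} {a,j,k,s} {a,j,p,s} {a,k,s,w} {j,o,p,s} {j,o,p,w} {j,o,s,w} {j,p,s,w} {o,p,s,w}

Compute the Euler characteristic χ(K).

n_0=8 n_1=27 n_2=27 n_3=9
χ=+8−27+27−9=-1

χ(K)=-1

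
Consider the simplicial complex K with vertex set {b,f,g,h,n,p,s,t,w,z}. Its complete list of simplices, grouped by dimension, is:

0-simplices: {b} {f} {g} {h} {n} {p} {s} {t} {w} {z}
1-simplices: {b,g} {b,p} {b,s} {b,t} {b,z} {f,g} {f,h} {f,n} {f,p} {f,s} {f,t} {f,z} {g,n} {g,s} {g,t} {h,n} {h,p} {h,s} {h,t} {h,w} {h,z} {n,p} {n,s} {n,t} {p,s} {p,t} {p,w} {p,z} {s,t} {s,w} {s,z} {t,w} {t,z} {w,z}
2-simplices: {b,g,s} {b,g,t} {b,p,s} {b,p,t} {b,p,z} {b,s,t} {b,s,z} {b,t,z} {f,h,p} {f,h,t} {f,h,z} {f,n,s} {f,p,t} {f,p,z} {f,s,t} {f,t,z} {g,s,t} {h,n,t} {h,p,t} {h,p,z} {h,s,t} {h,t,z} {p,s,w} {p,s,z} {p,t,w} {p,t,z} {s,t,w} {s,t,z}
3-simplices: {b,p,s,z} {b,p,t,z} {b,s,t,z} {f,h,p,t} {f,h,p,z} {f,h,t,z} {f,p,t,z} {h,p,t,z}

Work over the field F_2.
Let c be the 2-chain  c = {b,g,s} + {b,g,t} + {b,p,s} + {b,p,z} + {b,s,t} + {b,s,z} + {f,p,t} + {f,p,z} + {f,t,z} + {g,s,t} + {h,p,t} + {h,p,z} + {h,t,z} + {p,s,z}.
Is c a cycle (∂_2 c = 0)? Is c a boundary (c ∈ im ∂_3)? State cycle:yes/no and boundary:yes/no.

n_0=10 n_1=34 n_2=28 n_3=8  [Z2]
∂1: piv[bg,bp,bs,bt,bz,fg,fh,fn,hw] rk=9  ker:fp,fs,ft,fz,gn,gs,gt,hn,hp,hs,ht,hz,np,ns,nt,ps,pt,pw,pz,st,sw,sz,tw,tz,wz
∂2: piv[bgs,bgt,bps,bpt,bpz,bst,bsz,btz,fhp,fht,fhz,fns,fpt,fpz,fst,hnt,hst,psw,ptw] rk=19  ker:ftz,gst,hpt,hpz,htz,psz,ptz,stw,stz
∂3: piv[bpsz,bptz,bstz,fhpt,fhpz,fhtz,fptz] rk=7  ker:hptz
∂2c = 0
c vs im∂3: residual ≠ 0 ⇒ not boundary

cycle:yes boundary:no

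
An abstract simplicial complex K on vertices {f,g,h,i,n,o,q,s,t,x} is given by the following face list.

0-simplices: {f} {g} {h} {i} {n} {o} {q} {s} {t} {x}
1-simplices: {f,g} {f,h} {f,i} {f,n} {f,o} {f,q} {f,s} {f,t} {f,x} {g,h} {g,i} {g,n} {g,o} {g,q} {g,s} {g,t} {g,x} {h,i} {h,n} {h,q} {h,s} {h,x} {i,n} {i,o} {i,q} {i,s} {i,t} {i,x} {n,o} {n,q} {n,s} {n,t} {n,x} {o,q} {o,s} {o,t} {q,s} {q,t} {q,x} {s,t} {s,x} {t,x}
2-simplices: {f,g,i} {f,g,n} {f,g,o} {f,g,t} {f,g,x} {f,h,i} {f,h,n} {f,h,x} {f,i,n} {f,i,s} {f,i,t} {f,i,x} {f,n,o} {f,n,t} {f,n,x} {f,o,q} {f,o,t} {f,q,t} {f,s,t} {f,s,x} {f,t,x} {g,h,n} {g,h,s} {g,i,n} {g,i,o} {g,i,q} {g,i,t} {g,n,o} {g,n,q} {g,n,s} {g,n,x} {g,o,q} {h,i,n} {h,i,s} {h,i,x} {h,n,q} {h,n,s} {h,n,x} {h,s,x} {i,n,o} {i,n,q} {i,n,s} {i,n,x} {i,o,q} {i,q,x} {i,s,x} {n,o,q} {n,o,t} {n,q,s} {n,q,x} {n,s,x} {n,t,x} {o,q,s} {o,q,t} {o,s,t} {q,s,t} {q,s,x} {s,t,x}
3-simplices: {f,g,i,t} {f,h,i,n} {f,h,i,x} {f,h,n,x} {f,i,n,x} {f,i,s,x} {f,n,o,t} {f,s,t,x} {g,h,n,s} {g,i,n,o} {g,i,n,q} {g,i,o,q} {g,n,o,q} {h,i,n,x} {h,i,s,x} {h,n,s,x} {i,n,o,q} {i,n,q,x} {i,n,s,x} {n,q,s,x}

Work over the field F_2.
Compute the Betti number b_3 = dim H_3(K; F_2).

n_0=10 n_1=42 n_2=58 n_3=20  [Z2]
∂1: piv[fg,fh,fi,fn,fo,fq,fs,ft,fx] rk=9  ker:gh,gi,gn,go,gq,gs,gt,gx,hi,hn,hq,hs,hx,in,io,iq,is,it,ix,no,nq,ns,nt,nx,oq,os,ot,qs,qt,qx,st,sx,tx
∂2: piv[fgi,fgn,fgo,fgt,fgx,fhi,fhn,fhx,fin,fis,fit,fix,fno,fnt,fnx,foq,fot,fqt,fst,fsx,ftx,ghn,ghs,gio,giq,gnq,gns,goq,his,hnq,iqx,nqs,oqs] rk=33  ker:gin,git,gno,gnx,hin,hix,hns,hnx,hsx,ino,inq,ins,inx,ioq,isx,noq,not,nqx,nsx,ntx,oqt,ost,qst,qsx,stx
∂3: piv[fgit,fhin,fhix,fhnx,finx,fisx,fnot,fstx,ghns,gino,ginq,gioq,gnoq,hisx,hnsx,inqx,insx,nqsx] rk=18  ker:hinx,inoq
b_3=(20−18)−0=2

b_3=2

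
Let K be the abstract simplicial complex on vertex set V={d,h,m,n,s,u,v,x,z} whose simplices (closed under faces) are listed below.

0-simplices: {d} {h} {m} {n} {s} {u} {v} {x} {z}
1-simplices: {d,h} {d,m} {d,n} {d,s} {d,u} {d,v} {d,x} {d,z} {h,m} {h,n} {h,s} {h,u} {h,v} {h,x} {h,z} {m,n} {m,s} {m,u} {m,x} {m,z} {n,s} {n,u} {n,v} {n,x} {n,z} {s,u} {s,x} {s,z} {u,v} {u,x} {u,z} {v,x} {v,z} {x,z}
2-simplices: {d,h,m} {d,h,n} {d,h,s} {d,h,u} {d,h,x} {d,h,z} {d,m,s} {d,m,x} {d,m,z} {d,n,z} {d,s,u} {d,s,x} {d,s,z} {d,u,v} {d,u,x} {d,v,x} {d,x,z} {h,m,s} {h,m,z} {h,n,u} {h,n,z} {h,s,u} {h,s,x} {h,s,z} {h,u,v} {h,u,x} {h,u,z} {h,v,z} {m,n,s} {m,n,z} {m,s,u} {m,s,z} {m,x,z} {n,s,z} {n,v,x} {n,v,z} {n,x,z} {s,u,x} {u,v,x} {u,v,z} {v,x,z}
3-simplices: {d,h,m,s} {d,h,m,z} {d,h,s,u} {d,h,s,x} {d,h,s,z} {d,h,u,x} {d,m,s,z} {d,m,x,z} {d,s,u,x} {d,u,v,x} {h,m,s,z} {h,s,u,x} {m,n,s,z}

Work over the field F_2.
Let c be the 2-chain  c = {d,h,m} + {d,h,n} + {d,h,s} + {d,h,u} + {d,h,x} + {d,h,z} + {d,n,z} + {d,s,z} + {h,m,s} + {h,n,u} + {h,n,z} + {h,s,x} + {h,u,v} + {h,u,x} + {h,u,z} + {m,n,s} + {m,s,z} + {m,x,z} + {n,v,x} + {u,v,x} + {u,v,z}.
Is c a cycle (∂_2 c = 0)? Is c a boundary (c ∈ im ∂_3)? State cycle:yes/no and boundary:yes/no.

n_0=9 n_1=34 n_2=41 n_3=13  [Z2]
∂1: piv[dh,dm,dn,ds,du,dv,dx,dz] rk=8  ker:hm,hn,hs,hu,hv,hx,hz,mn,ms,mu,mx,mz,ns,nu,nv,nx,nz,su,sx,sz,uv,ux,uz,vx,vz,xz
∂2: piv[dhm,dhn,dhs,dhu,dhx,dhz,dms,dmx,dmz,dnz,dsu,dsx,dsz,duv,dux,dvx,dxz,hnu,huv,huz,hvz,mns,mnz,msu,nvx,nvz] rk=26  ker:hms,hmz,hnz,hsu,hsx,hsz,hux,msz,mxz,nsz,nxz,sux,uvx,uvz,vxz
∂3: piv[dhms,dhmz,dhsu,dhsx,dhsz,dhux,dmsz,dmxz,dsux,duvx,mnsz] rk=11  ker:hmsz,hsux
∂2c = {d,m} + {d,u} + {d,x} + {d,z} + {h,n} + {h,s} + {h,u} + {h,v} + {h,x} + {h,z} + {m,n} + {m,s} + {m,x} + {n,s} + {n,u} + {n,v} + {n,x} + {s,x} + {u,v} + {v,z} + {x,z}

cycle:no boundary:no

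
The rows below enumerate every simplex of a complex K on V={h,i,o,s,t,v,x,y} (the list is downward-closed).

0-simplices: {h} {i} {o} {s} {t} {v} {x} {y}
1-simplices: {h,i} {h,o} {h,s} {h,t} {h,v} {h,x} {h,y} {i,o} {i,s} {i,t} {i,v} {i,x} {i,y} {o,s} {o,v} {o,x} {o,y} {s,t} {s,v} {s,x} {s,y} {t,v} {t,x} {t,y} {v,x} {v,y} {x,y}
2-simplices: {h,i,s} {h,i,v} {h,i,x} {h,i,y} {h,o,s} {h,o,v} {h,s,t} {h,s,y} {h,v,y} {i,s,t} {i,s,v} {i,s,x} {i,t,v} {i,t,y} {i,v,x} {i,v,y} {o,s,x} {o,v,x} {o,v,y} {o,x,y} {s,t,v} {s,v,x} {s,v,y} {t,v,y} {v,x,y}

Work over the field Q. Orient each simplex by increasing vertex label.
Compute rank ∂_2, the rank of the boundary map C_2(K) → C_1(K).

rank∂_2=18

n_0=8 n_1=27 n_2=25  [Q]
∂1: piv[hi,ho,hs,ht,hv,hx,hy] rk=7  ker:io,is,it,iv,ix,iy,os,ov,ox,oy,st,sv,sx,sy,tv,tx,ty,vx,vy,xy
∂2: piv[his,hiv,hix,hiy,hos,hov,hst,hsy,hvy,ist,isv,isx,itv,ity,ivx,osx,ovy,oxy] rk=18  ker:ivy,ovx,stv,svx,svy,tvy,vxy
rk∂_2=18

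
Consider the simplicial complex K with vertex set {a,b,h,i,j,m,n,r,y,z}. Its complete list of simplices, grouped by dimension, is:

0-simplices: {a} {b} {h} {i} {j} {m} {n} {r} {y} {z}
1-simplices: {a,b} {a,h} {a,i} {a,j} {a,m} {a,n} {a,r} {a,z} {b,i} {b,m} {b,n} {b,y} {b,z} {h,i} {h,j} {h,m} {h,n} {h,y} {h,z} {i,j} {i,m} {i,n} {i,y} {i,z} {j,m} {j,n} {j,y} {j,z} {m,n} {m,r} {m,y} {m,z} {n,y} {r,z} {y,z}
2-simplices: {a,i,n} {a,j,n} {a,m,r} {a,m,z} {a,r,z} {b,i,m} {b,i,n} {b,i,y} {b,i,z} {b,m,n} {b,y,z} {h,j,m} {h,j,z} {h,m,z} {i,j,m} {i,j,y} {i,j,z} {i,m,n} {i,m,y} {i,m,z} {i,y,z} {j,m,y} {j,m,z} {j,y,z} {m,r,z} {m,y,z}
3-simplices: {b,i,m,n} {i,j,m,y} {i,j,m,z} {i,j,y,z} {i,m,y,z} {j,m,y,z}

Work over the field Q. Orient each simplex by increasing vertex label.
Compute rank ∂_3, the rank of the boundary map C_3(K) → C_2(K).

rank∂_3=5

n_0=10 n_1=35 n_2=26 n_3=6  [Q]
∂1: piv[ab,ah,ai,aj,am,an,ar,az,by] rk=9  ker:bi,bm,bn,bz,hi,hj,hm,hn,hy,hz,ij,im,in,iy,iz,jm,jn,jy,jz,mn,mr,my,mz,ny,rz,yz
∂2: piv[ain,ajn,amr,amz,arz,bim,bin,biy,biz,bmn,byz,hjm,hjz,hmz,ijm,ijy,ijz,imy] rk=18  ker:imn,imz,iyz,jmy,jmz,jyz,mrz,myz
∂3: piv[bimn,ijmy,ijmz,ijyz,imyz] rk=5  ker:jmyz
rk∂_3=5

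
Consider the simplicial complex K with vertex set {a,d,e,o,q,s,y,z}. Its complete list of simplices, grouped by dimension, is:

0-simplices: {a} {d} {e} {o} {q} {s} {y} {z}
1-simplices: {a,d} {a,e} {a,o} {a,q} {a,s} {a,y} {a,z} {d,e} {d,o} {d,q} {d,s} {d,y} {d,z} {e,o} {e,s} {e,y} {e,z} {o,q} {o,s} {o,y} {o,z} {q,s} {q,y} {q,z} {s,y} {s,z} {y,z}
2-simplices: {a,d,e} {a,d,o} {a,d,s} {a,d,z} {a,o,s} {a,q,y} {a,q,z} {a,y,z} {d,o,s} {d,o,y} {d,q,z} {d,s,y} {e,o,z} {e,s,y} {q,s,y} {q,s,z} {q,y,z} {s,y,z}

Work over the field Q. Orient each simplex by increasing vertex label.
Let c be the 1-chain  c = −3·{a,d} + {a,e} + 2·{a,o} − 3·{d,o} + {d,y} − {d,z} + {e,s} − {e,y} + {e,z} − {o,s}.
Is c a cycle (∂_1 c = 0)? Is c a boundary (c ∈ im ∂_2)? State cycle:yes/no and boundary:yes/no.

n_0=8 n_1=27 n_2=18  [Q]
∂1: piv[ad,ae,ao,aq,as,ay,az] rk=7  ker:de,do,dq,ds,dy,dz,eo,es,ey,ez,oq,os,oy,oz,qs,qy,qz,sy,sz,yz
∂2: piv[ade,ado,ads,adz,aos,aqy,aqz,ayz,doy,dqz,dsy,eoz,esy,qsy,qsz] rk=15  ker:dos,qyz,syz
∂1c = 0
c vs im∂2: residual ≠ 0 ⇒ not boundary

cycle:yes boundary:no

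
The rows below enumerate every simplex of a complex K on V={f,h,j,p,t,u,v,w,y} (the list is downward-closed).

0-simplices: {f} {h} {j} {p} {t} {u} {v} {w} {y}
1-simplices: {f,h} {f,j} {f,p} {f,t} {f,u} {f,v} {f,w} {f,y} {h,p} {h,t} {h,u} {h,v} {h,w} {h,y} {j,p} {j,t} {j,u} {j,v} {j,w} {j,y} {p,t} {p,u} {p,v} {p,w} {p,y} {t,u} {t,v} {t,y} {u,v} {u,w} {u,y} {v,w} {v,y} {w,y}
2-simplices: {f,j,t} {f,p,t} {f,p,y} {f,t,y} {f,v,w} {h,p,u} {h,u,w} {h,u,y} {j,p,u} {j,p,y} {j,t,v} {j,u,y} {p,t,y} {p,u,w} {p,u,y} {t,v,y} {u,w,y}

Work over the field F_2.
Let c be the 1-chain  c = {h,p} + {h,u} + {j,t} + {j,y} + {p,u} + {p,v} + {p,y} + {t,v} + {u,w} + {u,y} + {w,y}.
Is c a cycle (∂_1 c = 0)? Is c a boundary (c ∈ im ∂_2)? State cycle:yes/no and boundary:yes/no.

cycle:yes boundary:no

n_0=9 n_1=34 n_2=17  [Z2]
∂1: piv[fh,fj,fp,ft,fu,fv,fw,fy] rk=8  ker:hp,ht,hu,hv,hw,hy,jp,jt,ju,jv,jw,jy,pt,pu,pv,pw,py,tu,tv,ty,uv,uw,uy,vw,vy,wy
∂2: piv[fjt,fpt,fpy,fty,fvw,hpu,huw,huy,jpu,jpy,jtv,juy,puw,tvy,uwy] rk=15  ker:pty,puy
∂1c = 0
c vs im∂2: residual ≠ 0 ⇒ not boundary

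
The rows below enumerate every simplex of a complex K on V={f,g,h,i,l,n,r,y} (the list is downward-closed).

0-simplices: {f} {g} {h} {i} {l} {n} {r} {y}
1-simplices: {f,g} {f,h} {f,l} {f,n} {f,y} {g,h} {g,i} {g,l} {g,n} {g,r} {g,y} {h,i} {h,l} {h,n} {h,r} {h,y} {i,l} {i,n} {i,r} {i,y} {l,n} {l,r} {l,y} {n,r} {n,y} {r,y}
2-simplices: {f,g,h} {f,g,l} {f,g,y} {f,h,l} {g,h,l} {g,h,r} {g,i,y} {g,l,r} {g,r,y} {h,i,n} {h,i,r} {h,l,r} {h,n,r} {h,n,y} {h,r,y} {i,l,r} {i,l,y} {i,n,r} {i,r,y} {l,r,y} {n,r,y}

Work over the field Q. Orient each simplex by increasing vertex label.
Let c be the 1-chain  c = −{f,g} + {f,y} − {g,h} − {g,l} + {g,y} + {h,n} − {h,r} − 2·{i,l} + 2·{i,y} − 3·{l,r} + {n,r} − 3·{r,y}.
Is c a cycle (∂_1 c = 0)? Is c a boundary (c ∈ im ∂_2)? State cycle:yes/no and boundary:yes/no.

cycle:no boundary:no

n_0=8 n_1=26 n_2=21  [Q]
∂1: piv[fg,fh,fl,fn,fy,gi,gr] rk=7  ker:gh,gl,gn,gy,hi,hl,hn,hr,hy,il,in,ir,iy,ln,lr,ly,nr,ny,ry
∂2: piv[fgh,fgl,fgy,fhl,ghr,giy,glr,gry,hin,hir,hnr,hny,hry,ilr,ily,iry] rk=16  ker:ghl,hlr,inr,lry,nry
∂1c = −{h} + {y}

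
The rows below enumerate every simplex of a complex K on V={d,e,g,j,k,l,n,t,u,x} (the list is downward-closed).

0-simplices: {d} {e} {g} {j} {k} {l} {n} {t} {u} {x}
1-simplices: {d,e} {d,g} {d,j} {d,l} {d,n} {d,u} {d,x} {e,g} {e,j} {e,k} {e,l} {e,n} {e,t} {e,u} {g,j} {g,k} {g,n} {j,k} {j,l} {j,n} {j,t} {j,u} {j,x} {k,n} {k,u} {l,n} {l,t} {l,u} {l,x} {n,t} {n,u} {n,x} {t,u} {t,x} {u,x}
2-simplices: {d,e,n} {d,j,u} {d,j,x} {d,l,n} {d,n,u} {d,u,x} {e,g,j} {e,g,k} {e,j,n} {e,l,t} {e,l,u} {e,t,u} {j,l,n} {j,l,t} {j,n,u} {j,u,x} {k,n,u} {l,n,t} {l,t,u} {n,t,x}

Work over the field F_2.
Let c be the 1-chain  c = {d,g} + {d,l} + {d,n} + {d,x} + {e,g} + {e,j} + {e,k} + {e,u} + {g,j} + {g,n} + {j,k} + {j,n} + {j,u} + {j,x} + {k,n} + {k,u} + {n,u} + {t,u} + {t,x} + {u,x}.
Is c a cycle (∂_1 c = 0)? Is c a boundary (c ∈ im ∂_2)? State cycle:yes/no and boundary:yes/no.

n_0=10 n_1=35 n_2=20  [Z2]
∂1: piv[de,dg,dj,dl,dn,du,dx,ek,et] rk=9  ker:eg,ej,el,en,eu,gj,gk,gn,jk,jl,jn,jt,ju,jx,kn,ku,ln,lt,lu,lx,nt,nu,nx,tu,tx,ux
∂2: piv[den,dju,djx,dln,dnu,dux,egj,egk,ejn,elt,elu,etu,jln,jlt,jnu,knu,lnt,ntx] rk=18  ker:jux,ltu
∂1c = {l} + {n}

cycle:no boundary:no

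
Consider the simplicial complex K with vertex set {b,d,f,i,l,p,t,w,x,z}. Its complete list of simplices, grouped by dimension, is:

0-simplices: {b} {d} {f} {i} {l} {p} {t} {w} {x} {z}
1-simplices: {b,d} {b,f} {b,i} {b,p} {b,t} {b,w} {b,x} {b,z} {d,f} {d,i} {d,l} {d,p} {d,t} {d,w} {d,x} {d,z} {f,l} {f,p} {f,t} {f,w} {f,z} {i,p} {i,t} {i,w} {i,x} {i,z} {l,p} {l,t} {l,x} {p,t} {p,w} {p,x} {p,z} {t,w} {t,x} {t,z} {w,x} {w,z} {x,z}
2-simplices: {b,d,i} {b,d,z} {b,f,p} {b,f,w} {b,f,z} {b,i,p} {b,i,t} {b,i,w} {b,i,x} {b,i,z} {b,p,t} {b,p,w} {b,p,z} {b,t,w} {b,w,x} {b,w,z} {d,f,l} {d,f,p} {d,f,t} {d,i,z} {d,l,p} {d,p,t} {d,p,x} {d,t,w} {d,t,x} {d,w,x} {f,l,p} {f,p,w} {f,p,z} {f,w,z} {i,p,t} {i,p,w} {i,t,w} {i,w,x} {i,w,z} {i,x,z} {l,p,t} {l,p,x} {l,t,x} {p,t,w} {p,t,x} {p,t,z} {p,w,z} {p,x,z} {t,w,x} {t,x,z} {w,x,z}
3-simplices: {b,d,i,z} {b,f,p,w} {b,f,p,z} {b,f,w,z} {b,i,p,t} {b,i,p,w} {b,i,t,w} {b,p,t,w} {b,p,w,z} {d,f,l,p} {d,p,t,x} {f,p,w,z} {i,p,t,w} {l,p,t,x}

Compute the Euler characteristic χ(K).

χ(K)=4

n_0=10 n_1=39 n_2=47 n_3=14
χ=+10−39+47−14=4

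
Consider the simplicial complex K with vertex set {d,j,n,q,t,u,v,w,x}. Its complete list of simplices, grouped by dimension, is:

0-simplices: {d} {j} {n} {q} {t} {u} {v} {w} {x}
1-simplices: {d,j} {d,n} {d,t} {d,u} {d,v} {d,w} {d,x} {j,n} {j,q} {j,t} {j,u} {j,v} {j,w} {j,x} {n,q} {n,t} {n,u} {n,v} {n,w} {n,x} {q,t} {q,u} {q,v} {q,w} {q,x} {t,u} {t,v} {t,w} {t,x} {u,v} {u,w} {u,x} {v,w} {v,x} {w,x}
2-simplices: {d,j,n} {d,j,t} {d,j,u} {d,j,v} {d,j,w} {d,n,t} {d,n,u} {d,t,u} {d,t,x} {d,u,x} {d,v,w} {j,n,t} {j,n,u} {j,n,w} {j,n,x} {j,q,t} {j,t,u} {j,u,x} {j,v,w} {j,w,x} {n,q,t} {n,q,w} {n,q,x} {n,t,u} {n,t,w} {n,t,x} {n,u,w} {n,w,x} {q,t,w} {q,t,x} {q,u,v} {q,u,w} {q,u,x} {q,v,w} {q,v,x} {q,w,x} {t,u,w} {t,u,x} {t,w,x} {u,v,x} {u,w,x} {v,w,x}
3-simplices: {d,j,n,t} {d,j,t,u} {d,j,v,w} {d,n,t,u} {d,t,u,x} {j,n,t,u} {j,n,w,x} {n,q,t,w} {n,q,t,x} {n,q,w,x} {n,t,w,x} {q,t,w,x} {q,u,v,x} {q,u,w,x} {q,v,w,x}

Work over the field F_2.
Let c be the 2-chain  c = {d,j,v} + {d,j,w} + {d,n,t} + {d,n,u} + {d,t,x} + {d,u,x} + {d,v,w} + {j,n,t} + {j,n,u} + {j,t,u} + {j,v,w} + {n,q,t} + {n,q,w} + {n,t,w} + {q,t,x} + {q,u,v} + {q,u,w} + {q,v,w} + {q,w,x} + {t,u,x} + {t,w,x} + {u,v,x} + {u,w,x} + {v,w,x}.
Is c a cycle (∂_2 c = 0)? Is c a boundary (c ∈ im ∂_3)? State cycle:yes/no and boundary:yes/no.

n_0=9 n_1=35 n_2=42 n_3=15  [Z2]
∂1: piv[dj,dn,dt,du,dv,dw,dx,jq] rk=8  ker:jn,jt,ju,jv,jw,jx,nq,nt,nu,nv,nw,nx,qt,qu,qv,qw,qx,tu,tv,tw,tx,uv,uw,ux,vw,vx,wx
∂2: piv[djn,djt,dju,djv,djw,dnt,dnu,dtu,dtx,dux,dvw,jnw,jnx,jqt,jux,jwx,nqt,nqw,nqx,ntw,nuw,quv,quw,qvw,qvx] rk=25  ker:jnt,jnu,jtu,jvw,ntu,ntx,nwx,qtw,qtx,qux,qwx,tuw,tux,twx,uvx,uwx,vwx
∂3: piv[djnt,djtu,djvw,dntu,dtux,jntu,jnwx,nqtw,nqtx,nqwx,ntwx,quvx,quwx,qvwx] rk=14  ker:qtwx
∂2c = 0
c vs im∂3: reduces to 0 ⇒ boundary

cycle:yes boundary:yes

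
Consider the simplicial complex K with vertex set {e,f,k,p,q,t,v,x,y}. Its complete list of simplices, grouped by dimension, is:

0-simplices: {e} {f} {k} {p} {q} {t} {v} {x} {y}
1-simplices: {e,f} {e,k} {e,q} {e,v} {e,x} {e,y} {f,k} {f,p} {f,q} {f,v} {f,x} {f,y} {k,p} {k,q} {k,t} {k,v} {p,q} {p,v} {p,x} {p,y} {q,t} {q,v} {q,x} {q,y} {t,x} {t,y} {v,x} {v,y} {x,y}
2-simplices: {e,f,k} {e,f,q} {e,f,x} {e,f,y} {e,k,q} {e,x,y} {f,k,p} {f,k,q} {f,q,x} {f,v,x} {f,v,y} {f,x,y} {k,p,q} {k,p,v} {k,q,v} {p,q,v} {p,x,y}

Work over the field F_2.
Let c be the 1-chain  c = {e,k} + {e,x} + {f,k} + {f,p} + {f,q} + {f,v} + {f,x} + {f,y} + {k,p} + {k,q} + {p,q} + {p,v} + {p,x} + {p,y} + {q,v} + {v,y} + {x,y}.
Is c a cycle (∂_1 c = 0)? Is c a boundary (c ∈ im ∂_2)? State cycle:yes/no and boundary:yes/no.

n_0=9 n_1=29 n_2=17  [Z2]
∂1: piv[ef,ek,eq,ev,ex,ey,fp,kt] rk=8  ker:fk,fq,fv,fx,fy,kp,kq,kv,pq,pv,px,py,qt,qv,qx,qy,tx,ty,vx,vy,xy
∂2: piv[efk,efq,efx,efy,ekq,exy,fkp,fqx,fvx,fvy,kpq,kpv,kqv,pxy] rk=14  ker:fkq,fxy,pqv
∂1c = 0
c vs im∂2: reduces to 0 ⇒ boundary

cycle:yes boundary:yes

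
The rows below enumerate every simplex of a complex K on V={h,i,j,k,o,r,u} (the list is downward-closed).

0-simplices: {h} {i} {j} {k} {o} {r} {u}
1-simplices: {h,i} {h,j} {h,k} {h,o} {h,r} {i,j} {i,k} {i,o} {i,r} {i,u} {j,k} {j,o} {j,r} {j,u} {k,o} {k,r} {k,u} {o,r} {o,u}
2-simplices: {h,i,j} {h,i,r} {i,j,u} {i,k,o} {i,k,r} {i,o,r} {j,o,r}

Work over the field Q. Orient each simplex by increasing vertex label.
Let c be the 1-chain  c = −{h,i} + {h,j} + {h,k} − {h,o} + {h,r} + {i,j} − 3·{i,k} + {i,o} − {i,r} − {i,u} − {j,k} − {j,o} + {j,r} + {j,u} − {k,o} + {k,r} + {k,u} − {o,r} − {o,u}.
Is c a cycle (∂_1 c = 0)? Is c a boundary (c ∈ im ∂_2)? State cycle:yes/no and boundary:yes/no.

n_0=7 n_1=19 n_2=7  [Q]
∂1: piv[hi,hj,hk,ho,hr,iu] rk=6  ker:ij,ik,io,ir,jk,jo,jr,ju,ko,kr,ku,or,ou
∂2: piv[hij,hir,iju,iko,ikr,ior,jor] rk=7
∂1c = −{h} + 2·{i} + 2·{j} − 4·{k} + {r}

cycle:no boundary:no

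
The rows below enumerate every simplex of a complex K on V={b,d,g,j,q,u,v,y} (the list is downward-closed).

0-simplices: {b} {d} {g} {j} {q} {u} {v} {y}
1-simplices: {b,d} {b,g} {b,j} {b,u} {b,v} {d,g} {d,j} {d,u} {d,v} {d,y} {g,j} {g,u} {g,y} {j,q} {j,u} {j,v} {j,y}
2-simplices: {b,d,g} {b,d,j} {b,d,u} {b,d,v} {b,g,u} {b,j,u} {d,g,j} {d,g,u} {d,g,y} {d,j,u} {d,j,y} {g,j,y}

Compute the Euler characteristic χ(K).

n_0=8 n_1=17 n_2=12
χ=+8−17+12=3

χ(K)=3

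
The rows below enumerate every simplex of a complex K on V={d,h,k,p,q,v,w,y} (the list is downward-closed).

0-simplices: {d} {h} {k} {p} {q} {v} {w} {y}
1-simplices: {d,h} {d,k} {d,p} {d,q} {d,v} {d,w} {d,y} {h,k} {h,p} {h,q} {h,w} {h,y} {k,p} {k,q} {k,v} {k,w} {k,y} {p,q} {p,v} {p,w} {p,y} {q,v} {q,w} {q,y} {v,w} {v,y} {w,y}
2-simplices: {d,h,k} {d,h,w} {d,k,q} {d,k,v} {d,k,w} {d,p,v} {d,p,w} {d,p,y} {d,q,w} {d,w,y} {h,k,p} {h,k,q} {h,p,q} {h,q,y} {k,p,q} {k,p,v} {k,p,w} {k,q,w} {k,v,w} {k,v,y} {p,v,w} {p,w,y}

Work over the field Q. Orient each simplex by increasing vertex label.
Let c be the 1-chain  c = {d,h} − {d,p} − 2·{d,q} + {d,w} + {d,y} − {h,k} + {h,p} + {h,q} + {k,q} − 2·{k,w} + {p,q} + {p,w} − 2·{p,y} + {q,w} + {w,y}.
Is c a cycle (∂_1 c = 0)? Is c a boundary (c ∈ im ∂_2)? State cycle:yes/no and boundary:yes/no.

cycle:yes boundary:yes

n_0=8 n_1=27 n_2=22  [Q]
∂1: piv[dh,dk,dp,dq,dv,dw,dy] rk=7  ker:hk,hp,hq,hw,hy,kp,kq,kv,kw,ky,pq,pv,pw,py,qv,qw,qy,vw,vy,wy
∂2: piv[dhk,dhw,dkq,dkv,dkw,dpv,dpw,dpy,dqw,dwy,hkp,hkq,hpq,hqy,kpv,kvw,kvy] rk=17  ker:kpq,kpw,kqw,pvw,pwy
∂1c = 0
c vs im∂2: reduces to 0 ⇒ boundary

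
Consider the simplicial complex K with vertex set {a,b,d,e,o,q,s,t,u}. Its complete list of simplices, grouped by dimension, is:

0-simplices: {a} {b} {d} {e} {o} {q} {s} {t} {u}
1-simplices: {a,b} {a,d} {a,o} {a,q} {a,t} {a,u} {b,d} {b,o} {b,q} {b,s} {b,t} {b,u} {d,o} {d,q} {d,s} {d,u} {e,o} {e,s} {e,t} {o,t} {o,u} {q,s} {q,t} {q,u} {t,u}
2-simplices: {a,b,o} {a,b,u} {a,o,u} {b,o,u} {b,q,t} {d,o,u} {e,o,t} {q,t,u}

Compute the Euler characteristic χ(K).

n_0=9 n_1=25 n_2=8
χ=+9−25+8=-8

χ(K)=-8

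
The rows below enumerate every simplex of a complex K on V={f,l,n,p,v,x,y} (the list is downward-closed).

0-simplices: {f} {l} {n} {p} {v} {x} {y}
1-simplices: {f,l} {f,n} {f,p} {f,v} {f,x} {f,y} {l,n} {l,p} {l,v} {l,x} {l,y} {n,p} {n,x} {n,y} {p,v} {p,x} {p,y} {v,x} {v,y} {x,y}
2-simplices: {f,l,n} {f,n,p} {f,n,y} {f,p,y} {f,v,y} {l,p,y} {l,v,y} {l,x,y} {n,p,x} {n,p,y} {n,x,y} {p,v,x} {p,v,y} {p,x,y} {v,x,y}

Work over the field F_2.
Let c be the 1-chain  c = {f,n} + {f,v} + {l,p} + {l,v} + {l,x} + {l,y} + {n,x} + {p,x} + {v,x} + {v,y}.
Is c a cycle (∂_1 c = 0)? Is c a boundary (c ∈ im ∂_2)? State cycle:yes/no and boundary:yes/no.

n_0=7 n_1=20 n_2=15  [Z2]
∂1: piv[fl,fn,fp,fv,fx,fy] rk=6  ker:ln,lp,lv,lx,ly,np,nx,ny,pv,px,py,vx,vy,xy
∂2: piv[fln,fnp,fny,fpy,fvy,lpy,lvy,lxy,npx,nxy,pvx,pvy] rk=12  ker:npy,pxy,vxy
∂1c = 0
c vs im∂2: reduces to 0 ⇒ boundary

cycle:yes boundary:yes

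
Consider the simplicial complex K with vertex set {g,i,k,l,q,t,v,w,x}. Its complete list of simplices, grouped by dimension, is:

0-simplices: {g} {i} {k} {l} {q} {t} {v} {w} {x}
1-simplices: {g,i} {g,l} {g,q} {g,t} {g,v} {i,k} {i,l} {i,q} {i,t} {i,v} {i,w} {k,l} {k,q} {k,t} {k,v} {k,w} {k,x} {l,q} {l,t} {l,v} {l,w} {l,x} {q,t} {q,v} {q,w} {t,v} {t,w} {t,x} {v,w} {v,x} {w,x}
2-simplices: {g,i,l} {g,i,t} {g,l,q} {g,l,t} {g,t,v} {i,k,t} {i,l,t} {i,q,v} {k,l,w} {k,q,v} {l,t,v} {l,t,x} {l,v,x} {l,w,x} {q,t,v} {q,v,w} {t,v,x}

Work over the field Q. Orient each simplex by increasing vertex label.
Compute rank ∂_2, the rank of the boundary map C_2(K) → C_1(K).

n_0=9 n_1=31 n_2=17  [Q]
∂1: piv[gi,gl,gq,gt,gv,ik,iw,kx] rk=8  ker:il,iq,it,iv,kl,kq,kt,kv,kw,lq,lt,lv,lw,lx,qt,qv,qw,tv,tw,tx,vw,vx,wx
∂2: piv[gil,git,glq,glt,gtv,ikt,iqv,klw,kqv,ltv,ltx,lvx,lwx,qtv,qvw] rk=15  ker:ilt,tvx
rk∂_2=15

rank∂_2=15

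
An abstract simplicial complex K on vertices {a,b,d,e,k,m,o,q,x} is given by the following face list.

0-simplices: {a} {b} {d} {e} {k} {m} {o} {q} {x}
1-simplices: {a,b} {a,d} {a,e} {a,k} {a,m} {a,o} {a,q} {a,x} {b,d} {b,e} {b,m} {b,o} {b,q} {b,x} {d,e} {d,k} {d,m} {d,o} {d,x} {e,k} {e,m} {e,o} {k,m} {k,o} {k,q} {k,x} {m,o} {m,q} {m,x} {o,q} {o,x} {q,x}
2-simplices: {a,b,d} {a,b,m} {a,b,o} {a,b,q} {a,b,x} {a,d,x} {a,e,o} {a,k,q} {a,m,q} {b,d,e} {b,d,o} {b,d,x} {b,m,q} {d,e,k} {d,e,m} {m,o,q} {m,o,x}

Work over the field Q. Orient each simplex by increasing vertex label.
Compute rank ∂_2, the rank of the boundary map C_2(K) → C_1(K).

rank∂_2=15

n_0=9 n_1=32 n_2=17  [Q]
∂1: piv[ab,ad,ae,ak,am,ao,aq,ax] rk=8  ker:bd,be,bm,bo,bq,bx,de,dk,dm,do,dx,ek,em,eo,km,ko,kq,kx,mo,mq,mx,oq,ox,qx
∂2: piv[abd,abm,abo,abq,abx,adx,aeo,akq,amq,bde,bdo,dek,dem,moq,mox] rk=15  ker:bdx,bmq
rk∂_2=15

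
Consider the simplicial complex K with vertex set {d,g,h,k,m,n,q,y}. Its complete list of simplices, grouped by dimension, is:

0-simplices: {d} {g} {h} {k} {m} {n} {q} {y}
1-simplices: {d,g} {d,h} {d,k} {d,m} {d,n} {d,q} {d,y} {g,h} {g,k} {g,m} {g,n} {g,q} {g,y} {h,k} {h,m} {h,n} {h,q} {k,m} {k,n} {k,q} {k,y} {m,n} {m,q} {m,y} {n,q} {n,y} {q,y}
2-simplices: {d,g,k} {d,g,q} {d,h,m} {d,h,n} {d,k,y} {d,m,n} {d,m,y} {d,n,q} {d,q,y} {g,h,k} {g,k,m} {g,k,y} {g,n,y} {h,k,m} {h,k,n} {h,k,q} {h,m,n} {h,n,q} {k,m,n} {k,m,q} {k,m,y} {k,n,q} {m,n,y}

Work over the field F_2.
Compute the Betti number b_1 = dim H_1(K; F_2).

b_1=0

n_0=8 n_1=27 n_2=23  [Z2]
∂1: piv[dg,dh,dk,dm,dn,dq,dy] rk=7  ker:gh,gk,gm,gn,gq,gy,hk,hm,hn,hq,km,kn,kq,ky,mn,mq,my,nq,ny,qy
∂2: piv[dgk,dgq,dhm,dhn,dky,dmn,dmy,dnq,dqy,ghk,gkm,gky,gny,hkm,hkn,hkq,hnq,kmq,kmy,mny] rk=20  ker:hmn,kmn,knq
b_1=(27−7)−20=0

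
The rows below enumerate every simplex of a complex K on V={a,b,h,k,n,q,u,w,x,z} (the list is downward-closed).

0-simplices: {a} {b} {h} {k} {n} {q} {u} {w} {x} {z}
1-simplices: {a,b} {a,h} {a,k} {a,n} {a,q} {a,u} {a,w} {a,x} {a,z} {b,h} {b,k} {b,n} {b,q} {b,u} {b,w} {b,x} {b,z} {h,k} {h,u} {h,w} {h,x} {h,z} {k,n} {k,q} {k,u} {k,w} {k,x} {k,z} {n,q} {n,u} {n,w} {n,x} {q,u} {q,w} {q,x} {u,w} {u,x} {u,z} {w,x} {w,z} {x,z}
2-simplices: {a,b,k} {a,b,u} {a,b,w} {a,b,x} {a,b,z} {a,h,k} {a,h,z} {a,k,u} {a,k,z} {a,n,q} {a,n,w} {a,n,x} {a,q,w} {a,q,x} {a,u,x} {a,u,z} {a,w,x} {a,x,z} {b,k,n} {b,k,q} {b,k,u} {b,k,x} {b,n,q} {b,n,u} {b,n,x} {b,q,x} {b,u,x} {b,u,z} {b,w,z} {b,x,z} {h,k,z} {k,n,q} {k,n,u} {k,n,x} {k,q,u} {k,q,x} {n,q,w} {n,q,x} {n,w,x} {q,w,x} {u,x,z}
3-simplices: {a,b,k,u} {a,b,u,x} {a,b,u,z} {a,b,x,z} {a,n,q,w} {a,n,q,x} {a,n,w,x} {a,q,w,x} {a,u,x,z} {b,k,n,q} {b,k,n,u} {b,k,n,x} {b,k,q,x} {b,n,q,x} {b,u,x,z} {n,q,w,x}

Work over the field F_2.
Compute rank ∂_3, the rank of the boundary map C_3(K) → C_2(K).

rank∂_3=14

n_0=10 n_1=41 n_2=41 n_3=16  [Z2]
∂1: piv[ab,ah,ak,an,aq,au,aw,ax,az] rk=9  ker:bh,bk,bn,bq,bu,bw,bx,bz,hk,hu,hw,hx,hz,kn,kq,ku,kw,kx,kz,nq,nu,nw,nx,qu,qw,qx,uw,ux,uz,wx,wz,xz
∂2: piv[abk,abu,abw,abx,abz,ahk,ahz,aku,akz,anq,anw,anx,aqw,aqx,aux,auz,awx,axz,bkn,bkq,bkx,bnq,bnu,bnx,bwz,kqu] rk=26  ker:bku,bqx,bux,buz,bxz,hkz,knq,knu,knx,kqx,nqw,nqx,nwx,qwx,uxz
∂3: piv[abku,abux,abuz,abxz,anqw,anqx,anwx,aqwx,auxz,bknq,bknu,bknx,bkqx,bnqx] rk=14  ker:buxz,nqwx
rk∂_3=14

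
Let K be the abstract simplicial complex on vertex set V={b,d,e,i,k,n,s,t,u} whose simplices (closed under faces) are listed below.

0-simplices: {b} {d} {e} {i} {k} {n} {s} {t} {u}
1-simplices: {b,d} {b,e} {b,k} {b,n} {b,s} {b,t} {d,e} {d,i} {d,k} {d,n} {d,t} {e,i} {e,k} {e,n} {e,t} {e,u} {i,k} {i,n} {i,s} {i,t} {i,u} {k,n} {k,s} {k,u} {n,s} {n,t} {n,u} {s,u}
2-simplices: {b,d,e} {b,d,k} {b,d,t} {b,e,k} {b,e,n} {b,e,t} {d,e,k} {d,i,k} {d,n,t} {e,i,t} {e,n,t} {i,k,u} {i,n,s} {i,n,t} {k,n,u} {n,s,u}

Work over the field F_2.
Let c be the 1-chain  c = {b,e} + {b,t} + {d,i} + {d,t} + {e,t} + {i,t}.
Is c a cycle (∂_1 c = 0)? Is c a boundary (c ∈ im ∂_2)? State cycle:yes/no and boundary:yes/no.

cycle:yes boundary:no

n_0=9 n_1=28 n_2=16  [Z2]
∂1: piv[bd,be,bk,bn,bs,bt,di,eu] rk=8  ker:de,dk,dn,dt,ei,ek,en,et,ik,in,is,it,iu,kn,ks,ku,ns,nt,nu,su
∂2: piv[bde,bdk,bdt,bek,ben,bet,dik,dnt,eit,ent,iku,ins,int,knu,nsu] rk=15  ker:dek
∂1c = 0
c vs im∂2: residual ≠ 0 ⇒ not boundary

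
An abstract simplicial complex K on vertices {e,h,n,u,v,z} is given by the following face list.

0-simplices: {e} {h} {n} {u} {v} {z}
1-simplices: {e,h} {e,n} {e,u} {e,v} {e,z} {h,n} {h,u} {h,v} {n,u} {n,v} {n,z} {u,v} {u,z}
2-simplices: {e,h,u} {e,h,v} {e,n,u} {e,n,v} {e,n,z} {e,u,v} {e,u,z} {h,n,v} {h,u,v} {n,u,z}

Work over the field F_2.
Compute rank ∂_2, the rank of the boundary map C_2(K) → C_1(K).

rank∂_2=8

n_0=6 n_1=13 n_2=10  [Z2]
∂1: piv[eh,en,eu,ev,ez] rk=5  ker:hn,hu,hv,nu,nv,nz,uv,uz
∂2: piv[ehu,ehv,enu,env,enz,euv,euz,hnv] rk=8  ker:huv,nuz
rk∂_2=8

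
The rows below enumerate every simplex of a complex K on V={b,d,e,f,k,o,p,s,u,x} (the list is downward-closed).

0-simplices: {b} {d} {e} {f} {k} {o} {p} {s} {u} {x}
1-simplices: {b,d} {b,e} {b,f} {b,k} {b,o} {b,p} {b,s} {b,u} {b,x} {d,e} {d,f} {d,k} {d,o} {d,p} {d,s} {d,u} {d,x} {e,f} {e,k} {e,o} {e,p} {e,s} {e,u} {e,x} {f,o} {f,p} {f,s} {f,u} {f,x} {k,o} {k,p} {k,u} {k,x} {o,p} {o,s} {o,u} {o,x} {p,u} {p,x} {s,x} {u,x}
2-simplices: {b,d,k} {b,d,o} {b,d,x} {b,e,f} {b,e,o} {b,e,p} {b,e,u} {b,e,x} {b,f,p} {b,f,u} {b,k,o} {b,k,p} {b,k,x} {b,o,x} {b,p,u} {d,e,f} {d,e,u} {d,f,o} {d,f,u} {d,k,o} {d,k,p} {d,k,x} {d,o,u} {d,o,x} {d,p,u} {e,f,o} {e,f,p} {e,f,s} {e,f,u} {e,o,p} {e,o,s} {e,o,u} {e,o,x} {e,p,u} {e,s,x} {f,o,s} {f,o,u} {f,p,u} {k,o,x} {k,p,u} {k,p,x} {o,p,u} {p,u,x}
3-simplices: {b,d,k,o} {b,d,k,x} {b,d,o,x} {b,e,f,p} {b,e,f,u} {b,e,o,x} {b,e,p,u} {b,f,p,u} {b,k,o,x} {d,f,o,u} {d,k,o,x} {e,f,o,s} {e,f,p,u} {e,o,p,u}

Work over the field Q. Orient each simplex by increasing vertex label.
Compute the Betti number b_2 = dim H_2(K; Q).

b_2=3

n_0=10 n_1=41 n_2=43 n_3=14  [Q]
∂1: piv[bd,be,bf,bk,bo,bp,bs,bu,bx] rk=9  ker:de,df,dk,do,dp,ds,du,dx,ef,ek,eo,ep,es,eu,ex,fo,fp,fs,fu,fx,ko,kp,ku,kx,op,os,ou,ox,pu,px,sx,ux
∂2: piv[bdk,bdo,bdx,bef,beo,bep,beu,bex,bfp,bfu,bko,bkp,bkx,box,bpu,def,deu,dfo,dkp,dou,dpu,efs,eop,eos,esx,kpu,kpx,pux] rk=28  ker:dfu,dko,dkx,dox,efo,efp,efu,eou,eox,epu,fos,fou,fpu,kox,opu
∂3: piv[bdko,bdkx,bdox,befp,befu,beox,bepu,bfpu,bkox,dfou,efos,eopu] rk=12  ker:dkox,efpu
b_2=(43−28)−12=3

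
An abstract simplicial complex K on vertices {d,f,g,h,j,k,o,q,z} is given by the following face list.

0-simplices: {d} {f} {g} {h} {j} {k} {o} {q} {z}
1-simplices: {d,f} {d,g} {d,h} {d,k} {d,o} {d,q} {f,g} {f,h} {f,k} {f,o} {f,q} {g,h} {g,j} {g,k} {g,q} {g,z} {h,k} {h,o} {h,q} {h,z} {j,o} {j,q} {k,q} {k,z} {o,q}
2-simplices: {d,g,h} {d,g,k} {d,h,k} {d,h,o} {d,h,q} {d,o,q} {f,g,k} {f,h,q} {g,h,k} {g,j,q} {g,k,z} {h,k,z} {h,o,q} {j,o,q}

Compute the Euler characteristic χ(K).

χ(K)=-2

n_0=9 n_1=25 n_2=14
χ=+9−25+14=-2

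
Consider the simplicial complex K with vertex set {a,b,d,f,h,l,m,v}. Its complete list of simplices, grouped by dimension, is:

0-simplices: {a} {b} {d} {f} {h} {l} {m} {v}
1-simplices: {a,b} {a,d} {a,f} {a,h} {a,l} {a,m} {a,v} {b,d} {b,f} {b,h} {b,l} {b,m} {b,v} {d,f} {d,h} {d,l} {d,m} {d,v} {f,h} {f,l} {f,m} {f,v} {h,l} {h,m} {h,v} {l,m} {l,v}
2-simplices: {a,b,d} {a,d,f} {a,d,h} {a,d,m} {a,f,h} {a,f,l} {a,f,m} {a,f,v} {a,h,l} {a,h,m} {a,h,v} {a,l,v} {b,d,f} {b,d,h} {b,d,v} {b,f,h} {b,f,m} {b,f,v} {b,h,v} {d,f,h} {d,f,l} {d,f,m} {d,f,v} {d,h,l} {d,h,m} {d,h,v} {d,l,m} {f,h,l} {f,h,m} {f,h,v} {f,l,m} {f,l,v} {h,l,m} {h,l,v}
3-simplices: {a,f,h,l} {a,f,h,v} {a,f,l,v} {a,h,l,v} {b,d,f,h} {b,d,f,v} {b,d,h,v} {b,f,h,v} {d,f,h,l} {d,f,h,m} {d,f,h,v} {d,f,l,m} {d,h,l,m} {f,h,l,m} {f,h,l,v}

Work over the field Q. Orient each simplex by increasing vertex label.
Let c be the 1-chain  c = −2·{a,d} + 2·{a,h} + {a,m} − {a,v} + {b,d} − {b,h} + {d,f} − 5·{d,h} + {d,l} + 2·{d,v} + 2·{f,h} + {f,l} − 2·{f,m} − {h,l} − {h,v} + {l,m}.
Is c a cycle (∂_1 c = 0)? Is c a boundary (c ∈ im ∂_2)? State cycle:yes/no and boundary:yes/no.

cycle:yes boundary:yes

n_0=8 n_1=27 n_2=34 n_3=15  [Q]
∂1: piv[ab,ad,af,ah,al,am,av] rk=7  ker:bd,bf,bh,bl,bm,bv,df,dh,dl,dm,dv,fh,fl,fm,fv,hl,hm,hv,lm,lv
∂2: piv[abd,adf,adh,adm,afh,afl,afm,afv,ahl,ahm,ahv,alv,bdf,bdh,bdv,bfm,bfv,dfl,dlm] rk=19  ker:bfh,bhv,dfh,dfm,dfv,dhl,dhm,dhv,fhl,fhm,fhv,flm,flv,hlm,hlv
∂3: piv[afhl,afhv,aflv,ahlv,bdfh,bdfv,bdhv,bfhv,dfhl,dfhm,dflm,dhlm] rk=12  ker:dfhv,fhlm,fhlv
∂1c = 0
c vs im∂2: reduces to 0 ⇒ boundary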